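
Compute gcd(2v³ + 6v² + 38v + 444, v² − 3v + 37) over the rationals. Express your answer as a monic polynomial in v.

v² − 3v + 37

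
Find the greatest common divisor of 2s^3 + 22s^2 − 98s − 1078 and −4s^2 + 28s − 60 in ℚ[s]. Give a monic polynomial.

Repeated division with remainder:
  2s^3 + 22s^2 − 98s − 1078 = (−(1/2)s − 9)(−4s^2 + 28s − 60) + (124s − 1618)
  −4s^2 + 28s − 60 = (−(1/31)s − 375/1922)(124s − 1618) + (−361035/961)
  124s − 1618 = (−(119164/361035)s + 1554898/361035)(−361035/961) + (0)
The last nonzero remainder is the constant −361035/961, so the polynomials are coprime and gcd = 1.

1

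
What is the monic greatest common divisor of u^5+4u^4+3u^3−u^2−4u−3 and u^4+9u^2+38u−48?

u^2+2u−3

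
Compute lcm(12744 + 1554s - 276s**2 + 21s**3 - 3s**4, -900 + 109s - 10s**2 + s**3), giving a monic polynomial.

-424800 - 47552s + 5470s**2 - 1310s**3 + 199s**4 - 8s**5 + s**6

Apply the Euclidean algorithm:
  -3s**4 + 21s**3 - 276s**2 + 1554s + 12744 = (-3s - 9)(s**3 - 10s**2 + 109s - 900) + (-39s**2 - 165s + 4644)
  s**3 - 10s**2 + 109s - 900 = (-(1/39)s + 185/507)(-39s**2 - 165s + 4644) + ((48720/169)s - 438480/169)
  -39s**2 - 165s + 4644 = (-(2197/16240)s - 7267/4060)((48720/169)s - 438480/169) + (0)
Last nonzero remainder: (48720/169)s - 438480/169. Dividing through by 48720/169 gives the monic gcd s - 9.
Then lcm(f, g) = f·g / gcd(f, g); expanding and making the result monic gives the answer.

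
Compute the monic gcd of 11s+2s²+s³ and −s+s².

s

Euclidean algorithm in ℚ[s]:
  s³+2s²+11s = (s+3)(s²−s) + (14s)
  s²−s = ((1/14)s−1/14)(14s) + (0)
Last nonzero remainder: 14s. Dividing through by 14 gives the monic gcd s.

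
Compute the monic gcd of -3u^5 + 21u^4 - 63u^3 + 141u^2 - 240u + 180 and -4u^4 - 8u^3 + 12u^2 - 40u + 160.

By polynomial division,
  -3u^5 + 21u^4 - 63u^3 + 141u^2 - 240u + 180 = ((3/4)u - 27/4)(-4u^4 - 8u^3 + 12u^2 - 40u + 160) + (-126u^3 + 252u^2 - 630u + 1260)
  -4u^4 - 8u^3 + 12u^2 - 40u + 160 = ((2/63)u + 8/63)(-126u^3 + 252u^2 - 630u + 1260) + (0)
Last nonzero remainder: -126u^3 + 252u^2 - 630u + 1260. Dividing through by -126 gives the monic gcd u^3 - 2u^2 + 5u - 10.

u^3 - 2u^2 + 5u - 10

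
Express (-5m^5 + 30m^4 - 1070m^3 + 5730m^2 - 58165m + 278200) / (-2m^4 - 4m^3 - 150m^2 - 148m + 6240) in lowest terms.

Apply the Euclidean algorithm:
  -5m^5 + 30m^4 - 1070m^3 + 5730m^2 - 58165m + 278200 = ((5/2)m - 20)(-2m^4 - 4m^3 - 150m^2 - 148m + 6240) + (-775m^3 + 3100m^2 - 76725m + 403000)
  -2m^4 - 4m^3 - 150m^2 - 148m + 6240 = ((2/775)m + 12/775)(-775m^3 + 3100m^2 - 76725m + 403000) + (0)
Last nonzero remainder: -775m^3 + 3100m^2 - 76725m + 403000. Dividing through by -775 gives the monic gcd m^3 - 4m^2 + 99m - 520.
Cancel m^3 - 4m^2 + 99m - 520 from numerator and denominator to get the reduced form.

(5m^2 - 10m + 535)/(2m + 12)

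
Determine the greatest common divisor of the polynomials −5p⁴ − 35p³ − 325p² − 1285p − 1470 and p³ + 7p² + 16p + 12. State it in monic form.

Euclidean algorithm in ℚ[p]:
  −5p⁴ − 35p³ − 325p² − 1285p − 1470 = (−5p)(p³ + 7p² + 16p + 12) + (−245p² − 1225p − 1470)
  p³ + 7p² + 16p + 12 = (−(1/245)p − 2/245)(−245p² − 1225p − 1470) + (0)
Last nonzero remainder: −245p² − 1225p − 1470. Dividing through by −245 gives the monic gcd p² + 5p + 6.

p² + 5p + 6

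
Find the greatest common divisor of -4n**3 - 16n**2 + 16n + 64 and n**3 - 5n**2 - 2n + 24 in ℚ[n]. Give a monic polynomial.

n + 2

Euclidean algorithm in ℚ[n]:
  -4n**3 - 16n**2 + 16n + 64 = (-4)(n**3 - 5n**2 - 2n + 24) + (-36n**2 + 8n + 160)
  n**3 - 5n**2 - 2n + 24 = (-(1/36)n + 43/324)(-36n**2 + 8n + 160) + ((112/81)n + 224/81)
  -36n**2 + 8n + 160 = (-(729/28)n + 405/7)((112/81)n + 224/81) + (0)
Last nonzero remainder: (112/81)n + 224/81. Dividing through by 112/81 gives the monic gcd n + 2.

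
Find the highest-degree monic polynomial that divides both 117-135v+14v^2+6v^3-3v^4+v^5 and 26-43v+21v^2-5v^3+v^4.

-13+15v-3v^2+v^3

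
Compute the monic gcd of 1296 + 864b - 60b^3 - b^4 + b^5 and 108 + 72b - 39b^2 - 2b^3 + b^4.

-36 + b^2

By polynomial division,
  b^5 - b^4 - 60b^3 + 864b + 1296 = (b + 1)(b^4 - 2b^3 - 39b^2 + 72b + 108) + (-19b^3 - 33b^2 + 684b + 1188)
  b^4 - 2b^3 - 39b^2 + 72b + 108 = (-(1/19)b + 71/361)(-19b^3 - 33b^2 + 684b + 1188) + ((1260/361)b^2 - 45360/361)
  -19b^3 - 33b^2 + 684b + 1188 = (-(6859/1260)b - 3971/420)((1260/361)b^2 - 45360/361) + (0)
Last nonzero remainder: (1260/361)b^2 - 45360/361. Dividing through by 1260/361 gives the monic gcd b^2 - 36.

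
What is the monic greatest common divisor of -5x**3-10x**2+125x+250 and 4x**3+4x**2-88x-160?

Repeated division with remainder:
  -5x**3-10x**2+125x+250 = (-5/4)(4x**3+4x**2-88x-160) + (-5x**2+15x+50)
  4x**3+4x**2-88x-160 = (-(4/5)x-16/5)(-5x**2+15x+50) + (0)
Last nonzero remainder: -5x**2+15x+50. Dividing through by -5 gives the monic gcd x**2-3x-10.

x**2-3x-10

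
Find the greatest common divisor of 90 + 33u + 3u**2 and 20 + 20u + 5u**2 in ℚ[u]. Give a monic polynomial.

1

Apply the Euclidean algorithm:
  3u**2 + 33u + 90 = (3/5)(5u**2 + 20u + 20) + (21u + 78)
  5u**2 + 20u + 20 = ((5/21)u + 10/147)(21u + 78) + (720/49)
  21u + 78 = ((343/240)u + 637/120)(720/49) + (0)
The last nonzero remainder is the constant 720/49, so the polynomials are coprime and gcd = 1.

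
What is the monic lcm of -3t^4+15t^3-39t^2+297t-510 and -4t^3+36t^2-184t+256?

t^6-12t^5+80t^4-350t^3+1279t^2-4358t+5440

Repeated division with remainder:
  -3t^4+15t^3-39t^2+297t-510 = ((3/4)t+3)(-4t^3+36t^2-184t+256) + (-9t^2+657t-1278)
  -4t^3+36t^2-184t+256 = ((4/9)t+256/9)(-9t^2+657t-1278) + (-18304t+36608)
  -9t^2+657t-1278 = ((9/18304)t-639/18304)(-18304t+36608) + (0)
Last nonzero remainder: -18304t+36608. Dividing through by -18304 gives the monic gcd t-2.
Then lcm(f, g) = f·g / gcd(f, g); expanding and making the result monic gives the answer.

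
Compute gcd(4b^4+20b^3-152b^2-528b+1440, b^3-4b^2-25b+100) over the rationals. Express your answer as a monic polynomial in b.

b-5

By polynomial division,
  4b^4+20b^3-152b^2-528b+1440 = (4b+36)(b^3-4b^2-25b+100) + (92b^2-28b-2160)
  b^3-4b^2-25b+100 = ((1/92)b-85/2116)(92b^2-28b-2160) + (-(1400/529)b+7000/529)
  92b^2-28b-2160 = (-(12167/350)b-28566/175)(-(1400/529)b+7000/529) + (0)
Last nonzero remainder: -(1400/529)b+7000/529. Dividing through by -1400/529 gives the monic gcd b-5.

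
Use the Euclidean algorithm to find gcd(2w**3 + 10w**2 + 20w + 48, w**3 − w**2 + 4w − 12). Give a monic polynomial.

w**2 + w + 6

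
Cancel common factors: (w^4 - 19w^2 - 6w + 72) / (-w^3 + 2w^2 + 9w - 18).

(-w^2 + w + 12)/(w - 3)

Repeated division with remainder:
  w^4 - 19w^2 - 6w + 72 = (-w - 2)(-w^3 + 2w^2 + 9w - 18) + (-6w^2 - 6w + 36)
  -w^3 + 2w^2 + 9w - 18 = ((1/6)w - 1/2)(-6w^2 - 6w + 36) + (0)
Last nonzero remainder: -6w^2 - 6w + 36. Dividing through by -6 gives the monic gcd w^2 + w - 6.
Cancel w^2 + w - 6 from numerator and denominator to get the reduced form.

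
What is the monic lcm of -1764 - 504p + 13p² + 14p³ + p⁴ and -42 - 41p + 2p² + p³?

-1764 - 2268p - 491p² + 27p³ + 15p⁴ + p⁵

Repeated division with remainder:
  p⁴ + 14p³ + 13p² - 504p - 1764 = (p + 12)(p³ + 2p² - 41p - 42) + (30p² + 30p - 1260)
  p³ + 2p² - 41p - 42 = ((1/30)p + 1/30)(30p² + 30p - 1260) + (0)
Last nonzero remainder: 30p² + 30p - 1260. Dividing through by 30 gives the monic gcd p² + p - 42.
Then lcm(f, g) = f·g / gcd(f, g); expanding and making the result monic gives the answer.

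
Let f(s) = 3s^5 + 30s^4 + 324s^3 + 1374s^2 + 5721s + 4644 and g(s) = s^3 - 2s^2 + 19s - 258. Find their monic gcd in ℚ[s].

s^2 + 4s + 43

Euclidean algorithm in ℚ[s]:
  3s^5 + 30s^4 + 324s^3 + 1374s^2 + 5721s + 4644 = (3s^2 + 36s + 339)(s^3 - 2s^2 + 19s - 258) + (2142s^2 + 8568s + 92106)
  s^3 - 2s^2 + 19s - 258 = ((1/2142)s - 1/357)(2142s^2 + 8568s + 92106) + (0)
Last nonzero remainder: 2142s^2 + 8568s + 92106. Dividing through by 2142 gives the monic gcd s^2 + 4s + 43.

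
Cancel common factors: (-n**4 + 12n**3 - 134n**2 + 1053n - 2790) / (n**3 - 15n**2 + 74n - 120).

By polynomial division,
  -n**4 + 12n**3 - 134n**2 + 1053n - 2790 = (-n - 3)(n**3 - 15n**2 + 74n - 120) + (-105n**2 + 1155n - 3150)
  n**3 - 15n**2 + 74n - 120 = (-(1/105)n + 4/105)(-105n**2 + 1155n - 3150) + (0)
Last nonzero remainder: -105n**2 + 1155n - 3150. Dividing through by -105 gives the monic gcd n**2 - 11n + 30.
Cancel n**2 - 11n + 30 from numerator and denominator to get the reduced form.

(-n**2 + n - 93)/(n - 4)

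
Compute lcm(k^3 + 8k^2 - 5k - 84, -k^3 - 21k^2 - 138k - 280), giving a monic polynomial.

Repeated division with remainder:
  k^3 + 8k^2 - 5k - 84 = (-1)(-k^3 - 21k^2 - 138k - 280) + (-13k^2 - 143k - 364)
  -k^3 - 21k^2 - 138k - 280 = ((1/13)k + 10/13)(-13k^2 - 143k - 364) + (0)
Last nonzero remainder: -13k^2 - 143k - 364. Dividing through by -13 gives the monic gcd k^2 + 11k + 28.
Then lcm(f, g) = f·g / gcd(f, g); expanding and making the result monic gives the answer.

k^4 + 18k^3 + 75k^2 - 134k - 840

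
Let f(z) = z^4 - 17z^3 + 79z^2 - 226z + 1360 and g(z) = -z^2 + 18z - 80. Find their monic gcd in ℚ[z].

Repeated division with remainder:
  z^4 - 17z^3 + 79z^2 - 226z + 1360 = (-z^2 - z - 17)(-z^2 + 18z - 80) + (0)
Last nonzero remainder: -z^2 + 18z - 80. Dividing through by -1 gives the monic gcd z^2 - 18z + 80.

z^2 - 18z + 80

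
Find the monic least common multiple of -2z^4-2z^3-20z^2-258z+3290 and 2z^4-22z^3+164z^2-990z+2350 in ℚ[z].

Repeated division with remainder:
  -2z^4-2z^3-20z^2-258z+3290 = (-1)(2z^4-22z^3+164z^2-990z+2350) + (-24z^3+144z^2-1248z+5640)
  2z^4-22z^3+164z^2-990z+2350 = (-(1/12)z+5/12)(-24z^3+144z^2-1248z+5640) + (0)
Last nonzero remainder: -24z^3+144z^2-1248z+5640. Dividing through by -24 gives the monic gcd z^3-6z^2+52z-235.
Then lcm(f, g) = f·g / gcd(f, g); expanding and making the result monic gives the answer.

z^5-4z^4+5z^3+79z^2-2290z+8225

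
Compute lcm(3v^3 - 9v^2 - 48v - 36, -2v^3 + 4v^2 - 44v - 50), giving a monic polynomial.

v^5 - 6v^4 + 18v^3 - 39v^2 - 364v - 300

By polynomial division,
  3v^3 - 9v^2 - 48v - 36 = (-3/2)(-2v^3 + 4v^2 - 44v - 50) + (-3v^2 - 114v - 111)
  -2v^3 + 4v^2 - 44v - 50 = ((2/3)v - 80/3)(-3v^2 - 114v - 111) + (-3010v - 3010)
  -3v^2 - 114v - 111 = ((3/3010)v + 111/3010)(-3010v - 3010) + (0)
Last nonzero remainder: -3010v - 3010. Dividing through by -3010 gives the monic gcd v + 1.
Then lcm(f, g) = f·g / gcd(f, g); expanding and making the result monic gives the answer.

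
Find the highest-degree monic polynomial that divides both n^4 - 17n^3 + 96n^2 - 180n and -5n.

n

Repeated division with remainder:
  n^4 - 17n^3 + 96n^2 - 180n = (-(1/5)n^3 + (17/5)n^2 - (96/5)n + 36)(-5n) + (0)
Last nonzero remainder: -5n. Dividing through by -5 gives the monic gcd n.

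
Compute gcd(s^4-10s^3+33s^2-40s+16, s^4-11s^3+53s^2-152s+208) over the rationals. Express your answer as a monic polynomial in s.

s^2-8s+16

Euclidean algorithm in ℚ[s]:
  s^4-10s^3+33s^2-40s+16 = (s^4-11s^3+53s^2-152s+208) + (s^3-20s^2+112s-192)
  s^4-11s^3+53s^2-152s+208 = (s+9)(s^3-20s^2+112s-192) + (121s^2-968s+1936)
  s^3-20s^2+112s-192 = ((1/121)s-12/121)(121s^2-968s+1936) + (0)
Last nonzero remainder: 121s^2-968s+1936. Dividing through by 121 gives the monic gcd s^2-8s+16.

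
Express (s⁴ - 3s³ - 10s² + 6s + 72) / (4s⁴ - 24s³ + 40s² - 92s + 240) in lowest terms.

(s² + 4s + 6)/(4s² + 4s + 20)

Repeated division with remainder:
  s⁴ - 3s³ - 10s² + 6s + 72 = (1/4)(4s⁴ - 24s³ + 40s² - 92s + 240) + (3s³ - 20s² + 29s + 12)
  4s⁴ - 24s³ + 40s² - 92s + 240 = ((4/3)s + 8/9)(3s³ - 20s² + 29s + 12) + ((172/9)s² - (1204/9)s + 688/3)
  3s³ - 20s² + 29s + 12 = ((27/172)s + 9/172)((172/9)s² - (1204/9)s + 688/3) + (0)
Last nonzero remainder: (172/9)s² - (1204/9)s + 688/3. Dividing through by 172/9 gives the monic gcd s² - 7s + 12.
Cancel s² - 7s + 12 from numerator and denominator to get the reduced form.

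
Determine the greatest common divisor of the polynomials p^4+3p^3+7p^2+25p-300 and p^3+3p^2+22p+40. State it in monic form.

Euclidean algorithm in ℚ[p]:
  p^4+3p^3+7p^2+25p-300 = (p)(p^3+3p^2+22p+40) + (-15p^2-15p-300)
  p^3+3p^2+22p+40 = (-(1/15)p-2/15)(-15p^2-15p-300) + (0)
Last nonzero remainder: -15p^2-15p-300. Dividing through by -15 gives the monic gcd p^2+p+20.

p^2+p+20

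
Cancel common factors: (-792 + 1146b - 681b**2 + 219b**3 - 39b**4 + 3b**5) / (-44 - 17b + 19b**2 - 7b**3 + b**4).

Apply the Euclidean algorithm:
  3b**5 - 39b**4 + 219b**3 - 681b**2 + 1146b - 792 = (3b - 18)(b**4 - 7b**3 + 19b**2 - 17b - 44) + (36b**3 - 288b**2 + 972b - 1584)
  b**4 - 7b**3 + 19b**2 - 17b - 44 = ((1/36)b + 1/36)(36b**3 - 288b**2 + 972b - 1584) + (0)
Last nonzero remainder: 36b**3 - 288b**2 + 972b - 1584. Dividing through by 36 gives the monic gcd b**3 - 8b**2 + 27b - 44.
Cancel b**3 - 8b**2 + 27b - 44 from numerator and denominator to get the reduced form.

(18 - 15b + 3b**2)/(1 + b)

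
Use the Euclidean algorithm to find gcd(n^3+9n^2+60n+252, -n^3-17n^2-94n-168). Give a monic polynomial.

n+6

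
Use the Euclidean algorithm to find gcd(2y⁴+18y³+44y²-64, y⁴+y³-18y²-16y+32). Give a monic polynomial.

y³+5y²+2y-8

By polynomial division,
  2y⁴+18y³+44y²-64 = (2)(y⁴+y³-18y²-16y+32) + (16y³+80y²+32y-128)
  y⁴+y³-18y²-16y+32 = ((1/16)y-1/4)(16y³+80y²+32y-128) + (0)
Last nonzero remainder: 16y³+80y²+32y-128. Dividing through by 16 gives the monic gcd y³+5y²+2y-8.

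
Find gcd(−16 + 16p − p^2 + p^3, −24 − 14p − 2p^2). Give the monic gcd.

1

Repeated division with remainder:
  p^3 − p^2 + 16p − 16 = (−(1/2)p + 4)(−2p^2 − 14p − 24) + (60p + 80)
  −2p^2 − 14p − 24 = (−(1/30)p − 17/90)(60p + 80) + (−80/9)
  60p + 80 = (−(27/4)p − 9)(−80/9) + (0)
The last nonzero remainder is the constant −80/9, so the polynomials are coprime and gcd = 1.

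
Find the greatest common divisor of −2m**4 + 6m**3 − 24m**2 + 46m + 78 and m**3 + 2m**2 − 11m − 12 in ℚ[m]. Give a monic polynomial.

By polynomial division,
  −2m**4 + 6m**3 − 24m**2 + 46m + 78 = (−2m + 10)(m**3 + 2m**2 − 11m − 12) + (−66m**2 + 132m + 198)
  m**3 + 2m**2 − 11m − 12 = (−(1/66)m − 2/33)(−66m**2 + 132m + 198) + (0)
Last nonzero remainder: −66m**2 + 132m + 198. Dividing through by −66 gives the monic gcd m**2 − 2m − 3.

m**2 − 2m − 3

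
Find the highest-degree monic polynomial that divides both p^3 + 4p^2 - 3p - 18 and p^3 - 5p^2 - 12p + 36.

Euclidean algorithm in ℚ[p]:
  p^3 + 4p^2 - 3p - 18 = (p^3 - 5p^2 - 12p + 36) + (9p^2 + 9p - 54)
  p^3 - 5p^2 - 12p + 36 = ((1/9)p - 2/3)(9p^2 + 9p - 54) + (0)
Last nonzero remainder: 9p^2 + 9p - 54. Dividing through by 9 gives the monic gcd p^2 + p - 6.

p^2 + p - 6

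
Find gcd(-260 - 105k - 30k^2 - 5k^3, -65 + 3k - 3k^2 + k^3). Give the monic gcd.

Apply the Euclidean algorithm:
  -5k^3 - 30k^2 - 105k - 260 = (-5)(k^3 - 3k^2 + 3k - 65) + (-45k^2 - 90k - 585)
  k^3 - 3k^2 + 3k - 65 = (-(1/45)k + 1/9)(-45k^2 - 90k - 585) + (0)
Last nonzero remainder: -45k^2 - 90k - 585. Dividing through by -45 gives the monic gcd k^2 + 2k + 13.

13 + 2k + k^2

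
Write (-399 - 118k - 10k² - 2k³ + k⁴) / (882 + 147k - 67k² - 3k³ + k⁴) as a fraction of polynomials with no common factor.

By polynomial division,
  k⁴ - 2k³ - 10k² - 118k - 399 = (k⁴ - 3k³ - 67k² + 147k + 882) + (k³ + 57k² - 265k - 1281)
  k⁴ - 3k³ - 67k² + 147k + 882 = (k - 60)(k³ + 57k² - 265k - 1281) + (3618k² - 14472k - 75978)
  k³ + 57k² - 265k - 1281 = ((1/3618)k + 61/3618)(3618k² - 14472k - 75978) + (0)
Last nonzero remainder: 3618k² - 14472k - 75978. Dividing through by 3618 gives the monic gcd k² - 4k - 21.
Cancel k² - 4k - 21 from numerator and denominator to get the reduced form.

(19 + 2k + k²)/(-42 + k + k²)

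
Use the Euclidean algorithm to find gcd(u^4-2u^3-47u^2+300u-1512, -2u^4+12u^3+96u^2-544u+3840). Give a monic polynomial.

Euclidean algorithm in ℚ[u]:
  u^4-2u^3-47u^2+300u-1512 = (-1/2)(-2u^4+12u^3+96u^2-544u+3840) + (4u^3+u^2+28u+408)
  -2u^4+12u^3+96u^2-544u+3840 = (-(1/2)u+25/8)(4u^3+u^2+28u+408) + ((855/8)u^2-(855/2)u+2565)
  4u^3+u^2+28u+408 = ((32/855)u+136/855)((855/8)u^2-(855/2)u+2565) + (0)
Last nonzero remainder: (855/8)u^2-(855/2)u+2565. Dividing through by 855/8 gives the monic gcd u^2-4u+24.

u^2-4u+24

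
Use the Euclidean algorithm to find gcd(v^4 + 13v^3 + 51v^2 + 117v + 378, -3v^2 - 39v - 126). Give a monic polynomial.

v^2 + 13v + 42

By polynomial division,
  v^4 + 13v^3 + 51v^2 + 117v + 378 = (-(1/3)v^2 - 3)(-3v^2 - 39v - 126) + (0)
Last nonzero remainder: -3v^2 - 39v - 126. Dividing through by -3 gives the monic gcd v^2 + 13v + 42.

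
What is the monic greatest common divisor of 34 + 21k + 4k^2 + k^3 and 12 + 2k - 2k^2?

Euclidean algorithm in ℚ[k]:
  k^3 + 4k^2 + 21k + 34 = (-(1/2)k - 5/2)(-2k^2 + 2k + 12) + (32k + 64)
  -2k^2 + 2k + 12 = (-(1/16)k + 3/16)(32k + 64) + (0)
Last nonzero remainder: 32k + 64. Dividing through by 32 gives the monic gcd k + 2.

2 + k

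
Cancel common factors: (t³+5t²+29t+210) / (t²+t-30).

(t²-t+35)/(t-5)

Euclidean algorithm in ℚ[t]:
  t³+5t²+29t+210 = (t+4)(t²+t-30) + (55t+330)
  t²+t-30 = ((1/55)t-1/11)(55t+330) + (0)
Last nonzero remainder: 55t+330. Dividing through by 55 gives the monic gcd t+6.
Cancel t+6 from numerator and denominator to get the reduced form.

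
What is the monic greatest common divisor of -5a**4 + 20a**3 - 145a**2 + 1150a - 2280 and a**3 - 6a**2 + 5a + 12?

Euclidean algorithm in ℚ[a]:
  -5a**4 + 20a**3 - 145a**2 + 1150a - 2280 = (-5a - 10)(a**3 - 6a**2 + 5a + 12) + (-180a**2 + 1260a - 2160)
  a**3 - 6a**2 + 5a + 12 = (-(1/180)a - 1/180)(-180a**2 + 1260a - 2160) + (0)
Last nonzero remainder: -180a**2 + 1260a - 2160. Dividing through by -180 gives the monic gcd a**2 - 7a + 12.

a**2 - 7a + 12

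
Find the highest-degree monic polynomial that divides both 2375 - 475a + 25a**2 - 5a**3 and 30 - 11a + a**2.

-5 + a

By polynomial division,
  -5a**3 + 25a**2 - 475a + 2375 = (-5a - 30)(a**2 - 11a + 30) + (-655a + 3275)
  a**2 - 11a + 30 = (-(1/655)a + 6/655)(-655a + 3275) + (0)
Last nonzero remainder: -655a + 3275. Dividing through by -655 gives the monic gcd a - 5.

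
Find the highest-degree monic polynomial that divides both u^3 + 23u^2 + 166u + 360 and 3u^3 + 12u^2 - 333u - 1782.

u + 9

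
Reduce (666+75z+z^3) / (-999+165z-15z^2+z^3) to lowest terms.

Euclidean algorithm in ℚ[z]:
  z^3+75z+666 = (z^3-15z^2+165z-999) + (15z^2-90z+1665)
  z^3-15z^2+165z-999 = ((1/15)z-3/5)(15z^2-90z+1665) + (0)
Last nonzero remainder: 15z^2-90z+1665. Dividing through by 15 gives the monic gcd z^2-6z+111.
Cancel z^2-6z+111 from numerator and denominator to get the reduced form.

(6+z)/(-9+z)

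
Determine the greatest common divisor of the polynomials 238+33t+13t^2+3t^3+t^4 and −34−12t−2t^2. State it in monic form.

17+6t+t^2

Euclidean algorithm in ℚ[t]:
  t^4+3t^3+13t^2+33t+238 = (−(1/2)t^2+(3/2)t−7)(−2t^2−12t−34) + (0)
Last nonzero remainder: −2t^2−12t−34. Dividing through by −2 gives the monic gcd t^2+6t+17.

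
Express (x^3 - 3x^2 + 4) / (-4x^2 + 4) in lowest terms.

By polynomial division,
  x^3 - 3x^2 + 4 = (-(1/4)x + 3/4)(-4x^2 + 4) + (x + 1)
  -4x^2 + 4 = (-4x + 4)(x + 1) + (0)
The last nonzero remainder x + 1 is already monic.
Cancel x + 1 from numerator and denominator to get the reduced form.

(-x^2 + 4x - 4)/(4x - 4)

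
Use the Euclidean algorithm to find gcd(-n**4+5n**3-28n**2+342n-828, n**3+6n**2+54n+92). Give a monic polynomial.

n**2+4n+46

By polynomial division,
  -n**4+5n**3-28n**2+342n-828 = (-n+11)(n**3+6n**2+54n+92) + (-40n**2-160n-1840)
  n**3+6n**2+54n+92 = (-(1/40)n-1/20)(-40n**2-160n-1840) + (0)
Last nonzero remainder: -40n**2-160n-1840. Dividing through by -40 gives the monic gcd n**2+4n+46.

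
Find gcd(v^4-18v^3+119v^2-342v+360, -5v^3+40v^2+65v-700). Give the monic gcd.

v-5

By polynomial division,
  v^4-18v^3+119v^2-342v+360 = (-(1/5)v+2)(-5v^3+40v^2+65v-700) + (52v^2-612v+1760)
  -5v^3+40v^2+65v-700 = (-(5/52)v-245/676)(52v^2-612v+1760) + ((2100/169)v-10500/169)
  52v^2-612v+1760 = ((2197/525)v-14872/525)((2100/169)v-10500/169) + (0)
Last nonzero remainder: (2100/169)v-10500/169. Dividing through by 2100/169 gives the monic gcd v-5.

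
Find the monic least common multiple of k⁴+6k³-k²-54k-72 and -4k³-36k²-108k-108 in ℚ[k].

Repeated division with remainder:
  k⁴+6k³-k²-54k-72 = (-(1/4)k+3/4)(-4k³-36k²-108k-108) + (-k²+9)
  -4k³-36k²-108k-108 = (4k+36)(-k²+9) + (-144k-432)
  -k²+9 = ((1/144)k-1/48)(-144k-432) + (0)
Last nonzero remainder: -144k-432. Dividing through by -144 gives the monic gcd k+3.
Then lcm(f, g) = f·g / gcd(f, g); expanding and making the result monic gives the answer.

k⁶+12k⁵+44k⁴-6k³-405k²-918k-648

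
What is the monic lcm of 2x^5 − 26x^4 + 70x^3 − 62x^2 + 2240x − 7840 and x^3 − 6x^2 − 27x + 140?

Apply the Euclidean algorithm:
  2x^5 − 26x^4 + 70x^3 − 62x^2 + 2240x − 7840 = (2x^2 − 14x + 40)(x^3 − 6x^2 − 27x + 140) + (−480x^2 + 5280x − 13440)
  x^3 − 6x^2 − 27x + 140 = (−(1/480)x − 1/96)(−480x^2 + 5280x − 13440) + (0)
Last nonzero remainder: −480x^2 + 5280x − 13440. Dividing through by −480 gives the monic gcd x^2 − 11x + 28.
Then lcm(f, g) = f·g / gcd(f, g); expanding and making the result monic gives the answer.

x^6 − 8x^5 − 30x^4 + 144x^3 + 965x^2 + 1680x − 19600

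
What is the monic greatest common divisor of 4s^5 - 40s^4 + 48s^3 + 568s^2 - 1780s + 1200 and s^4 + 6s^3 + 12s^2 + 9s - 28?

Repeated division with remainder:
  4s^5 - 40s^4 + 48s^3 + 568s^2 - 1780s + 1200 = (4s - 64)(s^4 + 6s^3 + 12s^2 + 9s - 28) + (384s^3 + 1300s^2 - 1092s - 592)
  s^4 + 6s^3 + 12s^2 + 9s - 28 = ((1/384)s + 251/36864)(384s^3 + 1300s^2 - 1092s - 592) + ((55225/9216)s^2 + (55225/3072)s - 55225/2304)
  384s^3 + 1300s^2 - 1092s - 592 = ((3538944/55225)s + 1363968/55225)((55225/9216)s^2 + (55225/3072)s - 55225/2304) + (0)
Last nonzero remainder: (55225/9216)s^2 + (55225/3072)s - 55225/2304. Dividing through by 55225/9216 gives the monic gcd s^2 + 3s - 4.

s^2 + 3s - 4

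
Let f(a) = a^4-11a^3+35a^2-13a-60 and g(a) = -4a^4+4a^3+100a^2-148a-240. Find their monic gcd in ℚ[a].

a^3-6a^2+5a+12

Euclidean algorithm in ℚ[a]:
  a^4-11a^3+35a^2-13a-60 = (-1/4)(-4a^4+4a^3+100a^2-148a-240) + (-10a^3+60a^2-50a-120)
  -4a^4+4a^3+100a^2-148a-240 = ((2/5)a+2)(-10a^3+60a^2-50a-120) + (0)
Last nonzero remainder: -10a^3+60a^2-50a-120. Dividing through by -10 gives the monic gcd a^3-6a^2+5a+12.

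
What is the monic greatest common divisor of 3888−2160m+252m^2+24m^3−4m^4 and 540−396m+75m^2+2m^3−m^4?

18−9m+m^2

By polynomial division,
  −4m^4+24m^3+252m^2−2160m+3888 = (4)(−m^4+2m^3+75m^2−396m+540) + (16m^3−48m^2−576m+1728)
  −m^4+2m^3+75m^2−396m+540 = (−(1/16)m−1/16)(16m^3−48m^2−576m+1728) + (36m^2−324m+648)
  16m^3−48m^2−576m+1728 = ((4/9)m+8/3)(36m^2−324m+648) + (0)
Last nonzero remainder: 36m^2−324m+648. Dividing through by 36 gives the monic gcd m^2−9m+18.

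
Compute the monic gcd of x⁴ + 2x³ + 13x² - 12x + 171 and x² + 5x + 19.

x² + 5x + 19

Apply the Euclidean algorithm:
  x⁴ + 2x³ + 13x² - 12x + 171 = (x² - 3x + 9)(x² + 5x + 19) + (0)
The last nonzero remainder x² + 5x + 19 is already monic.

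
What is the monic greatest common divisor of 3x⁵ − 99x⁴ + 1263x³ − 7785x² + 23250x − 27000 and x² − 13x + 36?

Repeated division with remainder:
  3x⁵ − 99x⁴ + 1263x³ − 7785x² + 23250x − 27000 = (3x³ − 60x² + 375x − 750)(x² − 13x + 36) + (0)
The last nonzero remainder x² − 13x + 36 is already monic.

x² − 13x + 36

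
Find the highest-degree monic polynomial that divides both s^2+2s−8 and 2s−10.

By polynomial division,
  s^2+2s−8 = ((1/2)s+7/2)(2s−10) + (27)
  2s−10 = ((2/27)s−10/27)(27) + (0)
The last nonzero remainder is the constant 27, so the polynomials are coprime and gcd = 1.

1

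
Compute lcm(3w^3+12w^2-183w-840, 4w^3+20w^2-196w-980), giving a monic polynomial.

w^4-3w^3-89w^2+147w+1960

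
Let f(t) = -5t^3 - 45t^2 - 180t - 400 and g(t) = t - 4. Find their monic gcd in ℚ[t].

1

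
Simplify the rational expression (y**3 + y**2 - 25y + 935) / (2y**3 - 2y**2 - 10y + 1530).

By polynomial division,
  y**3 + y**2 - 25y + 935 = (1/2)(2y**3 - 2y**2 - 10y + 1530) + (2y**2 - 20y + 170)
  2y**3 - 2y**2 - 10y + 1530 = (y + 9)(2y**2 - 20y + 170) + (0)
Last nonzero remainder: 2y**2 - 20y + 170. Dividing through by 2 gives the monic gcd y**2 - 10y + 85.
Cancel y**2 - 10y + 85 from numerator and denominator to get the reduced form.

(y + 11)/(2y + 18)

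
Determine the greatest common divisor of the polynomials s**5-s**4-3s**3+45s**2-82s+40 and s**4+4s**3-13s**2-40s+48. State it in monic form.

Euclidean algorithm in ℚ[s]:
  s**5-s**4-3s**3+45s**2-82s+40 = (s-5)(s**4+4s**3-13s**2-40s+48) + (30s**3+20s**2-330s+280)
  s**4+4s**3-13s**2-40s+48 = ((1/30)s+1/9)(30s**3+20s**2-330s+280) + (-(38/9)s**2-(38/3)s+152/9)
  30s**3+20s**2-330s+280 = (-(135/19)s+315/19)(-(38/9)s**2-(38/3)s+152/9) + (0)
Last nonzero remainder: -(38/9)s**2-(38/3)s+152/9. Dividing through by -38/9 gives the monic gcd s**2+3s-4.

s**2+3s-4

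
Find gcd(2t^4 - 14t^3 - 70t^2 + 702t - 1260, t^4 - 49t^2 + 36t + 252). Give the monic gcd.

t^3 - 2t^2 - 45t + 126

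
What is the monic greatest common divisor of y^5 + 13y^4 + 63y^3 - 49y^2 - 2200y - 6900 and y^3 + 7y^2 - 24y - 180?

Repeated division with remainder:
  y^5 + 13y^4 + 63y^3 - 49y^2 - 2200y - 6900 = (y^2 + 6y + 45)(y^3 + 7y^2 - 24y - 180) + (-40y^2 - 40y + 1200)
  y^3 + 7y^2 - 24y - 180 = (-(1/40)y - 3/20)(-40y^2 - 40y + 1200) + (0)
Last nonzero remainder: -40y^2 - 40y + 1200. Dividing through by -40 gives the monic gcd y^2 + y - 30.

y^2 + y - 30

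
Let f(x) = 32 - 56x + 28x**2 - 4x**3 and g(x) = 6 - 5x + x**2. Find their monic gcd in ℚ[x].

-2 + x

Repeated division with remainder:
  -4x**3 + 28x**2 - 56x + 32 = (-4x + 8)(x**2 - 5x + 6) + (8x - 16)
  x**2 - 5x + 6 = ((1/8)x - 3/8)(8x - 16) + (0)
Last nonzero remainder: 8x - 16. Dividing through by 8 gives the monic gcd x - 2.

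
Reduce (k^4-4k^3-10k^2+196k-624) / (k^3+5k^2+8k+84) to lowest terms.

Euclidean algorithm in ℚ[k]:
  k^4-4k^3-10k^2+196k-624 = (k-9)(k^3+5k^2+8k+84) + (27k^2+184k+132)
  k^3+5k^2+8k+84 = ((1/27)k-49/729)(27k^2+184k+132) + ((11284/729)k+22568/243)
  27k^2+184k+132 = ((19683/11284)k+8019/5642)((11284/729)k+22568/243) + (0)
Last nonzero remainder: (11284/729)k+22568/243. Dividing through by 11284/729 gives the monic gcd k+6.
Cancel k+6 from numerator and denominator to get the reduced form.

(k^3-10k^2+50k-104)/(k^2-k+14)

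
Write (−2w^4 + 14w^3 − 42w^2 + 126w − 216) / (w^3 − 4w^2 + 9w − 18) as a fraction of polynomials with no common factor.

Euclidean algorithm in ℚ[w]:
  −2w^4 + 14w^3 − 42w^2 + 126w − 216 = (−2w + 6)(w^3 − 4w^2 + 9w − 18) + (36w − 108)
  w^3 − 4w^2 + 9w − 18 = ((1/36)w^2 − (1/36)w + 1/6)(36w − 108) + (0)
Last nonzero remainder: 36w − 108. Dividing through by 36 gives the monic gcd w − 3.
Cancel w − 3 from numerator and denominator to get the reduced form.

(−2w^3 + 8w^2 − 18w + 72)/(w^2 − w + 6)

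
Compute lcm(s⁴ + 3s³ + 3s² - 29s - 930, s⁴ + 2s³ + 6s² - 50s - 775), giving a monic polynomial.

By polynomial division,
  s⁴ + 3s³ + 3s² - 29s - 930 = (s⁴ + 2s³ + 6s² - 50s - 775) + (s³ - 3s² + 21s - 155)
  s⁴ + 2s³ + 6s² - 50s - 775 = (s + 5)(s³ - 3s² + 21s - 155) + (0)
The last nonzero remainder s³ - 3s² + 21s - 155 is already monic.
Then lcm(f, g) = f·g / gcd(f, g); expanding and making the result monic gives the answer.

s⁵ + 8s⁴ + 18s³ - 14s² - 1075s - 4650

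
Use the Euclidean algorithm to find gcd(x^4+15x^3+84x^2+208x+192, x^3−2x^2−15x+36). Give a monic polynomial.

Euclidean algorithm in ℚ[x]:
  x^4+15x^3+84x^2+208x+192 = (x+17)(x^3−2x^2−15x+36) + (133x^2+427x−420)
  x^3−2x^2−15x+36 = ((1/133)x−99/2527)(133x^2+427x−420) + ((1764/361)x+7056/361)
  133x^2+427x−420 = ((6859/252)x−1805/84)((1764/361)x+7056/361) + (0)
Last nonzero remainder: (1764/361)x+7056/361. Dividing through by 1764/361 gives the monic gcd x+4.

x+4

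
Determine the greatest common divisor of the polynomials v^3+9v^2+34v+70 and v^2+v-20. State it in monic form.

By polynomial division,
  v^3+9v^2+34v+70 = (v+8)(v^2+v-20) + (46v+230)
  v^2+v-20 = ((1/46)v-2/23)(46v+230) + (0)
Last nonzero remainder: 46v+230. Dividing through by 46 gives the monic gcd v+5.

v+5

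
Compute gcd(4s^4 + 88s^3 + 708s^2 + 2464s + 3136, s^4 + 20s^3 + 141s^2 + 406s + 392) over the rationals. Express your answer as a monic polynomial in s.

s^3 + 18s^2 + 105s + 196

Apply the Euclidean algorithm:
  4s^4 + 88s^3 + 708s^2 + 2464s + 3136 = (4)(s^4 + 20s^3 + 141s^2 + 406s + 392) + (8s^3 + 144s^2 + 840s + 1568)
  s^4 + 20s^3 + 141s^2 + 406s + 392 = ((1/8)s + 1/4)(8s^3 + 144s^2 + 840s + 1568) + (0)
Last nonzero remainder: 8s^3 + 144s^2 + 840s + 1568. Dividing through by 8 gives the monic gcd s^3 + 18s^2 + 105s + 196.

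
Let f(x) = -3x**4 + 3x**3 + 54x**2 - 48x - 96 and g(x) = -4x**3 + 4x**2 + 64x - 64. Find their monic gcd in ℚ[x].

x**2 - 16

By polynomial division,
  -3x**4 + 3x**3 + 54x**2 - 48x - 96 = ((3/4)x)(-4x**3 + 4x**2 + 64x - 64) + (6x**2 - 96)
  -4x**3 + 4x**2 + 64x - 64 = (-(2/3)x + 2/3)(6x**2 - 96) + (0)
Last nonzero remainder: 6x**2 - 96. Dividing through by 6 gives the monic gcd x**2 - 16.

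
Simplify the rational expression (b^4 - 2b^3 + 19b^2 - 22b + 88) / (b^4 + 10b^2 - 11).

Apply the Euclidean algorithm:
  b^4 - 2b^3 + 19b^2 - 22b + 88 = (b^4 + 10b^2 - 11) + (-2b^3 + 9b^2 - 22b + 99)
  b^4 + 10b^2 - 11 = (-(1/2)b - 9/4)(-2b^3 + 9b^2 - 22b + 99) + ((77/4)b^2 + 847/4)
  -2b^3 + 9b^2 - 22b + 99 = (-(8/77)b + 36/77)((77/4)b^2 + 847/4) + (0)
Last nonzero remainder: (77/4)b^2 + 847/4. Dividing through by 77/4 gives the monic gcd b^2 + 11.
Cancel b^2 + 11 from numerator and denominator to get the reduced form.

(b^2 - 2b + 8)/(b^2 - 1)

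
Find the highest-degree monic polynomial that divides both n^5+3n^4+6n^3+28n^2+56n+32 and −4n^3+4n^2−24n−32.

By polynomial division,
  n^5+3n^4+6n^3+28n^2+56n+32 = (−(1/4)n^2−n−1)(−4n^3+4n^2−24n−32) + (0)
Last nonzero remainder: −4n^3+4n^2−24n−32. Dividing through by −4 gives the monic gcd n^3−n^2+6n+8.

n^3−n^2+6n+8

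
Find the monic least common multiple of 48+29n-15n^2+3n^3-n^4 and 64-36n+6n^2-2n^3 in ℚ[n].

96+10n-59n^2+21n^3-5n^4+n^5

By polynomial division,
  -n^4+3n^3-15n^2+29n+48 = ((1/2)n)(-2n^3+6n^2-36n+64) + (3n^2-3n+48)
  -2n^3+6n^2-36n+64 = (-(2/3)n+4/3)(3n^2-3n+48) + (0)
Last nonzero remainder: 3n^2-3n+48. Dividing through by 3 gives the monic gcd n^2-n+16.
Then lcm(f, g) = f·g / gcd(f, g); expanding and making the result monic gives the answer.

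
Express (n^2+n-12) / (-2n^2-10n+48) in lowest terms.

(-n-4)/(2n+16)

Apply the Euclidean algorithm:
  n^2+n-12 = (-1/2)(-2n^2-10n+48) + (-4n+12)
  -2n^2-10n+48 = ((1/2)n+4)(-4n+12) + (0)
Last nonzero remainder: -4n+12. Dividing through by -4 gives the monic gcd n-3.
Cancel n-3 from numerator and denominator to get the reduced form.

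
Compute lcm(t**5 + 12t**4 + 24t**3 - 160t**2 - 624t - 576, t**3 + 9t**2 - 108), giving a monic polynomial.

t**6 + 9t**5 - 12t**4 - 232t**3 - 144t**2 + 1296t + 1728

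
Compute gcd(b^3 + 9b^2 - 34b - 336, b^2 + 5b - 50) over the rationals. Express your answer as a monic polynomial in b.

1

Repeated division with remainder:
  b^3 + 9b^2 - 34b - 336 = (b + 4)(b^2 + 5b - 50) + (-4b - 136)
  b^2 + 5b - 50 = (-(1/4)b + 29/4)(-4b - 136) + (936)
  -4b - 136 = (-(1/234)b - 17/117)(936) + (0)
The last nonzero remainder is the constant 936, so the polynomials are coprime and gcd = 1.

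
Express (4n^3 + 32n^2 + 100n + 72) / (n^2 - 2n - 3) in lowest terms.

By polynomial division,
  4n^3 + 32n^2 + 100n + 72 = (4n + 40)(n^2 - 2n - 3) + (192n + 192)
  n^2 - 2n - 3 = ((1/192)n - 1/64)(192n + 192) + (0)
Last nonzero remainder: 192n + 192. Dividing through by 192 gives the monic gcd n + 1.
Cancel n + 1 from numerator and denominator to get the reduced form.

(4n^2 + 28n + 72)/(n - 3)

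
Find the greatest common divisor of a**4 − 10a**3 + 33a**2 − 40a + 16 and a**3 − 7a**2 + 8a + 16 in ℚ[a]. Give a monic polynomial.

a**2 − 8a + 16

By polynomial division,
  a**4 − 10a**3 + 33a**2 − 40a + 16 = (a − 3)(a**3 − 7a**2 + 8a + 16) + (4a**2 − 32a + 64)
  a**3 − 7a**2 + 8a + 16 = ((1/4)a + 1/4)(4a**2 − 32a + 64) + (0)
Last nonzero remainder: 4a**2 − 32a + 64. Dividing through by 4 gives the monic gcd a**2 − 8a + 16.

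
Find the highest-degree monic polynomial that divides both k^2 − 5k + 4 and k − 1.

k − 1

By polynomial division,
  k^2 − 5k + 4 = (k − 4)(k − 1) + (0)
The last nonzero remainder k − 1 is already monic.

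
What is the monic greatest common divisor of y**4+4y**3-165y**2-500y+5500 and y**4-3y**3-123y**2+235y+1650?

y**3-6y**2-105y+550

By polynomial division,
  y**4+4y**3-165y**2-500y+5500 = (y**4-3y**3-123y**2+235y+1650) + (7y**3-42y**2-735y+3850)
  y**4-3y**3-123y**2+235y+1650 = ((1/7)y+3/7)(7y**3-42y**2-735y+3850) + (0)
Last nonzero remainder: 7y**3-42y**2-735y+3850. Dividing through by 7 gives the monic gcd y**3-6y**2-105y+550.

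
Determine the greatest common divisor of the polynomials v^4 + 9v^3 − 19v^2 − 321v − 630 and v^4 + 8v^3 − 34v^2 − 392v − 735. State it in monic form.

Repeated division with remainder:
  v^4 + 9v^3 − 19v^2 − 321v − 630 = (v^4 + 8v^3 − 34v^2 − 392v − 735) + (v^3 + 15v^2 + 71v + 105)
  v^4 + 8v^3 − 34v^2 − 392v − 735 = (v − 7)(v^3 + 15v^2 + 71v + 105) + (0)
The last nonzero remainder v^3 + 15v^2 + 71v + 105 is already monic.

v^3 + 15v^2 + 71v + 105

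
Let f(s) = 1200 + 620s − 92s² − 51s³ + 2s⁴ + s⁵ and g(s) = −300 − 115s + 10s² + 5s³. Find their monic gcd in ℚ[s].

Euclidean algorithm in ℚ[s]:
  s⁵ + 2s⁴ − 51s³ − 92s² + 620s + 1200 = ((1/5)s² − 28/5)(5s³ + 10s² − 115s − 300) + (24s² − 24s − 480)
  5s³ + 10s² − 115s − 300 = ((5/24)s + 5/8)(24s² − 24s − 480) + (0)
Last nonzero remainder: 24s² − 24s − 480. Dividing through by 24 gives the monic gcd s² − s − 20.

−20 − s + s²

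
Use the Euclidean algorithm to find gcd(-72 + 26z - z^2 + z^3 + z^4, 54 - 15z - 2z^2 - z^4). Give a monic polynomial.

-18 + 11z - 3z^2 + z^3

By polynomial division,
  z^4 + z^3 - z^2 + 26z - 72 = (-1)(-z^4 - 2z^2 - 15z + 54) + (z^3 - 3z^2 + 11z - 18)
  -z^4 - 2z^2 - 15z + 54 = (-z - 3)(z^3 - 3z^2 + 11z - 18) + (0)
The last nonzero remainder z^3 - 3z^2 + 11z - 18 is already monic.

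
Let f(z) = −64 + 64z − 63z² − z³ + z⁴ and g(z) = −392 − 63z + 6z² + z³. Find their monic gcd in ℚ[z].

−8 + z

By polynomial division,
  z⁴ − z³ − 63z² + 64z − 64 = (z − 7)(z³ + 6z² − 63z − 392) + (42z² + 15z − 2808)
  z³ + 6z² − 63z − 392 = ((1/42)z + 79/588)(42z² + 15z − 2808) + ((361/196)z − 722/49)
  42z² + 15z − 2808 = ((8232/361)z + 68796/361)((361/196)z − 722/49) + (0)
Last nonzero remainder: (361/196)z − 722/49. Dividing through by 361/196 gives the monic gcd z − 8.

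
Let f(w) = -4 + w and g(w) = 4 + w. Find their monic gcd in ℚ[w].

By polynomial division,
  w - 4 = (w + 4) + (-8)
  w + 4 = (-(1/8)w - 1/2)(-8) + (0)
The last nonzero remainder is the constant -8, so the polynomials are coprime and gcd = 1.

1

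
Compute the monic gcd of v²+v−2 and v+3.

Repeated division with remainder:
  v²+v−2 = (v−2)(v+3) + (4)
  v+3 = ((1/4)v+3/4)(4) + (0)
The last nonzero remainder is the constant 4, so the polynomials are coprime and gcd = 1.

1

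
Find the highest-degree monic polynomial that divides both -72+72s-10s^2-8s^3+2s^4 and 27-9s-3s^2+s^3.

By polynomial division,
  2s^4-8s^3-10s^2+72s-72 = (2s-2)(s^3-3s^2-9s+27) + (2s^2-18)
  s^3-3s^2-9s+27 = ((1/2)s-3/2)(2s^2-18) + (0)
Last nonzero remainder: 2s^2-18. Dividing through by 2 gives the monic gcd s^2-9.

-9+s^2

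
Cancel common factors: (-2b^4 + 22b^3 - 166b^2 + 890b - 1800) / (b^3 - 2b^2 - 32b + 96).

(-2b^3 + 14b^2 - 110b + 450)/(b^2 + 2b - 24)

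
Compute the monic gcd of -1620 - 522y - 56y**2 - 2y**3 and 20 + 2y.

10 + y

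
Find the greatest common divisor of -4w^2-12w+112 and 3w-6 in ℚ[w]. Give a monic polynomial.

Apply the Euclidean algorithm:
  -4w^2-12w+112 = (-(4/3)w-20/3)(3w-6) + (72)
  3w-6 = ((1/24)w-1/12)(72) + (0)
The last nonzero remainder is the constant 72, so the polynomials are coprime and gcd = 1.

1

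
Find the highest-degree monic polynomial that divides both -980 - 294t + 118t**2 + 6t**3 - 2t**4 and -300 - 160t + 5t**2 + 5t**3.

2 + t

Repeated division with remainder:
  -2t**4 + 6t**3 + 118t**2 - 294t - 980 = (-(2/5)t + 8/5)(5t**3 + 5t**2 - 160t - 300) + (46t**2 - 158t - 500)
  5t**3 + 5t**2 - 160t - 300 = ((5/46)t + 255/529)(46t**2 - 158t - 500) + (-(15600/529)t - 31200/529)
  46t**2 - 158t - 500 = (-(12167/7800)t + 2645/312)(-(15600/529)t - 31200/529) + (0)
Last nonzero remainder: -(15600/529)t - 31200/529. Dividing through by -15600/529 gives the monic gcd t + 2.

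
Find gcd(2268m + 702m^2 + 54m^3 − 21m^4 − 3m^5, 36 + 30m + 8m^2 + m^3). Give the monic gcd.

18 + 6m + m^2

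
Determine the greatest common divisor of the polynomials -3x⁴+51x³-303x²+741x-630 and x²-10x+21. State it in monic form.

x²-10x+21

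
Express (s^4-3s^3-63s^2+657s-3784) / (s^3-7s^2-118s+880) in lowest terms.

(s^2-6s+43)/(s-10)

Euclidean algorithm in ℚ[s]:
  s^4-3s^3-63s^2+657s-3784 = (s+4)(s^3-7s^2-118s+880) + (83s^2+249s-7304)
  s^3-7s^2-118s+880 = ((1/83)s-10/83)(83s^2+249s-7304) + (0)
Last nonzero remainder: 83s^2+249s-7304. Dividing through by 83 gives the monic gcd s^2+3s-88.
Cancel s^2+3s-88 from numerator and denominator to get the reduced form.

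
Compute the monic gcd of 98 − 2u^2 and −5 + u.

1

By polynomial division,
  −2u^2 + 98 = (−2u − 10)(u − 5) + (48)
  u − 5 = ((1/48)u − 5/48)(48) + (0)
The last nonzero remainder is the constant 48, so the polynomials are coprime and gcd = 1.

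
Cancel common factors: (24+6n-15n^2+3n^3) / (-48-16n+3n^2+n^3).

Repeated division with remainder:
  3n^3-15n^2+6n+24 = (3)(n^3+3n^2-16n-48) + (-24n^2+54n+168)
  n^3+3n^2-16n-48 = (-(1/24)n-7/32)(-24n^2+54n+168) + ((45/16)n-45/4)
  -24n^2+54n+168 = (-(128/15)n-224/15)((45/16)n-45/4) + (0)
Last nonzero remainder: (45/16)n-45/4. Dividing through by 45/16 gives the monic gcd n-4.
Cancel n-4 from numerator and denominator to get the reduced form.

(-6-3n+3n^2)/(12+7n+n^2)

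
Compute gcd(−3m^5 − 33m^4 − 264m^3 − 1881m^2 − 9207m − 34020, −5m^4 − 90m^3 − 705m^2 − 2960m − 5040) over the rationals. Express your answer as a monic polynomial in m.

Apply the Euclidean algorithm:
  −3m^5 − 33m^4 − 264m^3 − 1881m^2 − 9207m − 34020 = ((3/5)m − 21/5)(−5m^4 − 90m^3 − 705m^2 − 2960m − 5040) + (−219m^3 − 3066m^2 − 18615m − 55188)
  −5m^4 − 90m^3 − 705m^2 − 2960m − 5040 = ((5/219)m + 20/219)(−219m^3 − 3066m^2 − 18615m − 55188) + (0)
Last nonzero remainder: −219m^3 − 3066m^2 − 18615m − 55188. Dividing through by −219 gives the monic gcd m^3 + 14m^2 + 85m + 252.

m^3 + 14m^2 + 85m + 252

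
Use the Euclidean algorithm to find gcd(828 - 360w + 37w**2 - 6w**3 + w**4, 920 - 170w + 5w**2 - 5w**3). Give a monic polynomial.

Euclidean algorithm in ℚ[w]:
  w**4 - 6w**3 + 37w**2 - 360w + 828 = (-(1/5)w + 1)(-5w**3 + 5w**2 - 170w + 920) + (-2w**2 - 6w - 92)
  -5w**3 + 5w**2 - 170w + 920 = ((5/2)w - 10)(-2w**2 - 6w - 92) + (0)
Last nonzero remainder: -2w**2 - 6w - 92. Dividing through by -2 gives the monic gcd w**2 + 3w + 46.

46 + 3w + w**2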